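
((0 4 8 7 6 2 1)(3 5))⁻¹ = (0 1 2 6 7 8 4)(3 5)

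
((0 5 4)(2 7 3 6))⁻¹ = (0 4 5)(2 6 3 7)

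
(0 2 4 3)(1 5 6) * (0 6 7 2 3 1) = (0 3 6)(1 5 7 2 4)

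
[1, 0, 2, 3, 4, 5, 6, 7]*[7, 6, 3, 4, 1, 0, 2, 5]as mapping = [0→6, 1→7, 2→3, 3→4, 4→1, 5→0, 6→2, 7→5]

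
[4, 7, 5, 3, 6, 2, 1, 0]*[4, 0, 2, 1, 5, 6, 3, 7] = [5, 7, 6, 1, 3, 2, 0, 4]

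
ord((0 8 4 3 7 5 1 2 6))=9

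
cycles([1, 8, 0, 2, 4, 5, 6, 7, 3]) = (0 1 8 3 2)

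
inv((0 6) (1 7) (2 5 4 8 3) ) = (0 6) (1 7) (2 3 8 4 5) 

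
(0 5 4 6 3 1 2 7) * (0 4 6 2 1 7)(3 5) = (0 3 7 4 2)(5 6)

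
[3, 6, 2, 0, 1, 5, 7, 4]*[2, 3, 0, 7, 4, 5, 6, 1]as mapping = [0→7, 1→6, 2→0, 3→2, 4→3, 5→5, 6→1, 7→4]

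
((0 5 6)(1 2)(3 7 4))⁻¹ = (0 6 5)(1 2)(3 4 7)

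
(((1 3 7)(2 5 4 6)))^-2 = (1 3 7)(2 4)(5 6)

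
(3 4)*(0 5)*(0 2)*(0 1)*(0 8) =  (0 5 2 1 8)(3 4)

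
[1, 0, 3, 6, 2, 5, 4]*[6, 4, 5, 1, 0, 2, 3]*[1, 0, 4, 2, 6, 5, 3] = [6, 3, 0, 2, 5, 4, 1]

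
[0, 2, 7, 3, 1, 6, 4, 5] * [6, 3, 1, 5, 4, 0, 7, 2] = [6, 1, 2, 5, 3, 7, 4, 0]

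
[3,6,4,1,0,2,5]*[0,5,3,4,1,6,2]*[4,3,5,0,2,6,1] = [2,5,3,6,4,0,1]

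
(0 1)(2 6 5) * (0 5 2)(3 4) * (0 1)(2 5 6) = (1 6 5)(3 4)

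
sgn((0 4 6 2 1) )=1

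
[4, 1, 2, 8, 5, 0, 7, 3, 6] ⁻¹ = [5, 1, 2, 7, 0, 4, 8, 6, 3] 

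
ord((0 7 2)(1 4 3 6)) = 12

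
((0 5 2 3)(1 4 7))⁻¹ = (0 3 2 5)(1 7 4)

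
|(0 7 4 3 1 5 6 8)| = 8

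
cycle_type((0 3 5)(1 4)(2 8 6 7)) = 2.3.4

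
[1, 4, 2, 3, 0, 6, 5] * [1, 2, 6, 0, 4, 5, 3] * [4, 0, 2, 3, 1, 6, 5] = [2, 1, 5, 4, 0, 3, 6]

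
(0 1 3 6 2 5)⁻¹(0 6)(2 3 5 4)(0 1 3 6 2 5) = (0 4 5 6)(1 2)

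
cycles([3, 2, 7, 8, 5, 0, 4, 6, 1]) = (0 3 8 1 2 7 6 4 5)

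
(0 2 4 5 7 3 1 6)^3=(0 5 1 2 7 6 4 3)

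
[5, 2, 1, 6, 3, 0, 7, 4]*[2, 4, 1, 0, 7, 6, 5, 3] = [6, 1, 4, 5, 0, 2, 3, 7]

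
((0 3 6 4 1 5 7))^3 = (0 4 7 6 5 3 1)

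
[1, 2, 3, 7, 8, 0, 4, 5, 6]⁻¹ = [5, 0, 1, 2, 6, 7, 8, 3, 4]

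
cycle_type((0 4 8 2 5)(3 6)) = 2.5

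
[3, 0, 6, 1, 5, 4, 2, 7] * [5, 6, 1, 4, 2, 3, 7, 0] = [4, 5, 7, 6, 3, 2, 1, 0]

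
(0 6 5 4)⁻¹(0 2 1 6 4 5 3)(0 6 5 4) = (0 4 3 6 2 1 5)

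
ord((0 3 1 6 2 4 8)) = 7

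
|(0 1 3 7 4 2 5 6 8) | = 9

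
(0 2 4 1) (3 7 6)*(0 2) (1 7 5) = (1 2 4 7 6 3 5) 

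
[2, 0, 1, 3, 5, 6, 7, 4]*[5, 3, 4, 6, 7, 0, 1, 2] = [4, 5, 3, 6, 0, 1, 2, 7]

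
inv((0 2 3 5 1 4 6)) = (0 6 4 1 5 3 2)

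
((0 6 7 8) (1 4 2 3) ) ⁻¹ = (0 8 7 6) (1 3 2 4) 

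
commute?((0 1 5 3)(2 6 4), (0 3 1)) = no:(0 1 5 3)(2 6 4) * (0 3 1) = (1 5)(2 6 4), (0 3 1) * (0 1 5 3)(2 6 4) = (2 6 4)(3 5)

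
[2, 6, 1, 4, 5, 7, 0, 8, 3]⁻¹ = [6, 2, 0, 8, 3, 4, 1, 5, 7]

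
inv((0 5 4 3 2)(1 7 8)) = (0 2 3 4 5)(1 8 7)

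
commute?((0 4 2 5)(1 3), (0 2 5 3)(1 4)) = no:(0 4 2 5)(1 3)*(0 2 5 3)(1 4) = (0 1)(2 3 4 5), (0 2 5 3)(1 4)*(0 4 2 5)(1 3) = (0 5 1 2)(3 4)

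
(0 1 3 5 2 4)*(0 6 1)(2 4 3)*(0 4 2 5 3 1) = (0 4 6)(1 5 2)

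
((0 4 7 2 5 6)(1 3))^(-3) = (0 2)(1 3)(4 5)(6 7)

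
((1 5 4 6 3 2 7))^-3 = (1 3 5 2 4 7 6)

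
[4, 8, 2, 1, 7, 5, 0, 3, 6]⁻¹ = [6, 3, 2, 7, 0, 5, 8, 4, 1]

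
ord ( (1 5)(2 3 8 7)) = 4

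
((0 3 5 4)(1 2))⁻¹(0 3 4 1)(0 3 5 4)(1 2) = (0 2 3 5)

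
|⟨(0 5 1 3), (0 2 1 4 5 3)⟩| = 720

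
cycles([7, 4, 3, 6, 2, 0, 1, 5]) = (0 7 5)(1 4 2 3 6)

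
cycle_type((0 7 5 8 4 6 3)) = 7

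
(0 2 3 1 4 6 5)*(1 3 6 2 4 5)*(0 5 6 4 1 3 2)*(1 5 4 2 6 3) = (0 5 4) (1 3 6) 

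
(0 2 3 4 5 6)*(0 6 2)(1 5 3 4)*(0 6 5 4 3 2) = (0 6 5)(1 4 2 3)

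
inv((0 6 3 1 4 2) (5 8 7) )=(0 2 4 1 3 6) (5 7 8) 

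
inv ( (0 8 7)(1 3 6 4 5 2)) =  (0 7 8)(1 2 5 4 6 3)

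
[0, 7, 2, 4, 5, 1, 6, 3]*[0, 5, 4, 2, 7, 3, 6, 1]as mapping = [0→0, 1→1, 2→4, 3→7, 4→3, 5→5, 6→6, 7→2]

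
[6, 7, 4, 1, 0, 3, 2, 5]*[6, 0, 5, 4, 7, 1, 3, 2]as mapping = [0→3, 1→2, 2→7, 3→0, 4→6, 5→4, 6→5, 7→1]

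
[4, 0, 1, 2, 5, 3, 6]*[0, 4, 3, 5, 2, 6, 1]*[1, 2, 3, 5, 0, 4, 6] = [3, 1, 0, 5, 6, 4, 2]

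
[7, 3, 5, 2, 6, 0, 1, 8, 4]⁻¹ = [5, 6, 3, 1, 8, 2, 4, 0, 7]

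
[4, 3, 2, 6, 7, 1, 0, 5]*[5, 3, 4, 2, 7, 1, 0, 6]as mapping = [0→7, 1→2, 2→4, 3→0, 4→6, 5→3, 6→5, 7→1]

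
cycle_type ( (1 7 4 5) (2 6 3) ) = 3.4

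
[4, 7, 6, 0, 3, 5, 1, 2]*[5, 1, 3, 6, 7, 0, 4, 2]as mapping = [0→7, 1→2, 2→4, 3→5, 4→6, 5→0, 6→1, 7→3]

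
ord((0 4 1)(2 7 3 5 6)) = 15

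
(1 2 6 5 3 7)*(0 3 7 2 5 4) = (0 3 2 6 4)(1 5 7)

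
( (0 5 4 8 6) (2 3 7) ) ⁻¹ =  (0 6 8 4 5) (2 7 3) 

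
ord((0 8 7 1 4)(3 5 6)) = 15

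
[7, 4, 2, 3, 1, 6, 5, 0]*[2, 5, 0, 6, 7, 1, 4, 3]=[3, 7, 0, 6, 5, 4, 1, 2] 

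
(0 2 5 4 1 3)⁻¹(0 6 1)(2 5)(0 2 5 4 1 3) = (2 6 3)(4 5)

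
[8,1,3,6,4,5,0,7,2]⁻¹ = [6,1,8,2,4,5,3,7,0]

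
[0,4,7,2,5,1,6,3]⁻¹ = [0,5,3,7,1,4,6,2]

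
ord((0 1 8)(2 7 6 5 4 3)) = 6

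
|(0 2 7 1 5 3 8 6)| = 8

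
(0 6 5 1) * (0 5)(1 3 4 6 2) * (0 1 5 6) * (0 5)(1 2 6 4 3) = (0 6 2)(1 4 5)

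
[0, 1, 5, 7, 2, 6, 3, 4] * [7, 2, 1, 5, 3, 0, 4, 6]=[7, 2, 0, 6, 1, 4, 5, 3]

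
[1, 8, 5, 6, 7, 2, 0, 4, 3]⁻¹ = [6, 0, 5, 8, 7, 2, 3, 4, 1]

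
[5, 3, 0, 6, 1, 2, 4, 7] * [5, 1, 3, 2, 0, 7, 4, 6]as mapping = [0→7, 1→2, 2→5, 3→4, 4→1, 5→3, 6→0, 7→6]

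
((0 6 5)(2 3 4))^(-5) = (0 6 5)(2 3 4)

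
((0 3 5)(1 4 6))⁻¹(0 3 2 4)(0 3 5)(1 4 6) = (2 6 3 5)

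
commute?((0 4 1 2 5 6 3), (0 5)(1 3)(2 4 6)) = no:(0 4 1 2 5 6 3)*(0 5)(1 3)(2 4 6) = (0 6 1 4 3 5 2), (0 5)(1 3)(2 4 6)*(0 4 1 2 5 6 3) = (0 6 5 4 3 2 1)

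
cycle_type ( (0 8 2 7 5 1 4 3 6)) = 9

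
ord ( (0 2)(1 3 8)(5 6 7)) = 6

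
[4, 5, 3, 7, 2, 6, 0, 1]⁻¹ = [6, 7, 4, 2, 0, 1, 5, 3]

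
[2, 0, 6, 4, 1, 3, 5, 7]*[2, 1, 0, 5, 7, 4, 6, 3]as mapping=[0→0, 1→2, 2→6, 3→7, 4→1, 5→5, 6→4, 7→3]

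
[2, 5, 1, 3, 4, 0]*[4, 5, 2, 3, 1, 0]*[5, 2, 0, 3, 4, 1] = [0, 5, 1, 3, 2, 4]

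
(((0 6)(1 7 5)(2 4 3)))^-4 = (1 5 7)(2 3 4)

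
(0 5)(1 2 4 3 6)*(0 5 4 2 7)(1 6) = (0 4 3 1 7)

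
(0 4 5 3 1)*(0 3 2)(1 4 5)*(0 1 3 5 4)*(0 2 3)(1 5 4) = (0 1 4)(2 5 3)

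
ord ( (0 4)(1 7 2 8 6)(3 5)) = 10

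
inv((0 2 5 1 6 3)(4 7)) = (0 3 6 1 5 2)(4 7)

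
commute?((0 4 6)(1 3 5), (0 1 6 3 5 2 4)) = no:(0 4 6)(1 3 5)*(0 1 6 3 5 2 4) = (1 5 6)(2 4 3), (0 1 6 3 5 2 4)*(0 4 6)(1 3 5) = (0 3 1)(2 6 5)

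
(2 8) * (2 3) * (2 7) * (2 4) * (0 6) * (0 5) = (0 6 5)(2 8 3 7 4)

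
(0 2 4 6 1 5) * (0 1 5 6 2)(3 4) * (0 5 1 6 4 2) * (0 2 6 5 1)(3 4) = (0 1 3 6)(2 4)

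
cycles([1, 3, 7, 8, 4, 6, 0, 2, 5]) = (0 1 3 8 5 6)(2 7)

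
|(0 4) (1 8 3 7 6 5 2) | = 14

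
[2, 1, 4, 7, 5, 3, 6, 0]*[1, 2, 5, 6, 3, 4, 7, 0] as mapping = [0→5, 1→2, 2→3, 3→0, 4→4, 5→6, 6→7, 7→1] 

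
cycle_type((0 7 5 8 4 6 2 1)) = 8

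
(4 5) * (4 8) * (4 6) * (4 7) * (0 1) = (0 1)(4 5 8 6 7)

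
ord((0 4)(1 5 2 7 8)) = 10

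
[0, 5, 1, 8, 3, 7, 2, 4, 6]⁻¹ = [0, 2, 6, 4, 7, 1, 8, 5, 3]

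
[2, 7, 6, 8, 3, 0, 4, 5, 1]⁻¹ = [5, 8, 0, 4, 6, 7, 2, 1, 3]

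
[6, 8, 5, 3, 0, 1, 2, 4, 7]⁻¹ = [4, 5, 6, 3, 7, 2, 0, 8, 1]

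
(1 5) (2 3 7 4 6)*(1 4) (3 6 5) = (1 3 7) (2 6) (4 5) 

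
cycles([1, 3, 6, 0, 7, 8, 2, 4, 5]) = (0 1 3)(2 6)(4 7)(5 8)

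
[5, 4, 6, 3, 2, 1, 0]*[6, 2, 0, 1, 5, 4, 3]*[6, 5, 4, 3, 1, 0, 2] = [1, 0, 3, 5, 6, 4, 2]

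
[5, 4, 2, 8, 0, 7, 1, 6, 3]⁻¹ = [4, 6, 2, 8, 1, 0, 7, 5, 3]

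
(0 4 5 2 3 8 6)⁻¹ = (0 6 8 3 2 5 4)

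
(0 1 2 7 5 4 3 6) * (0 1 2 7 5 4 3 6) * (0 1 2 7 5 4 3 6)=(0 7 3 1 5 6 2 4)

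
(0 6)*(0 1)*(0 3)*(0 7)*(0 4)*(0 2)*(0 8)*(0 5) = (0 6 1 3 7 4 2 8 5)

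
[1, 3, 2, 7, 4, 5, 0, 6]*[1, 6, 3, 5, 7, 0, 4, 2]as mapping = [0→6, 1→5, 2→3, 3→2, 4→7, 5→0, 6→1, 7→4]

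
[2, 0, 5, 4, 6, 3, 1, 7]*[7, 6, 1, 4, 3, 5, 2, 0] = [1, 7, 5, 3, 2, 4, 6, 0]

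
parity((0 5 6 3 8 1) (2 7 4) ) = odd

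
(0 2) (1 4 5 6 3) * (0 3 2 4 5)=(0 4) (1 5 6 2 3) 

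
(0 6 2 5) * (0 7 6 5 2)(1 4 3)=(0 5 7 6)(1 4 3)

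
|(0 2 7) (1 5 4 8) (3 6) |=12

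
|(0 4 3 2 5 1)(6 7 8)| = 6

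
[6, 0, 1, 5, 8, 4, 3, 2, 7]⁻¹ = [1, 2, 7, 6, 5, 3, 0, 8, 4]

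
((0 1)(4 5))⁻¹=(0 1)(4 5)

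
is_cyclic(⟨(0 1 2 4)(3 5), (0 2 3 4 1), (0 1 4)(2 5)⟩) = no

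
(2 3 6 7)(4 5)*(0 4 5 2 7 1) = (0 4 2 3 6 1)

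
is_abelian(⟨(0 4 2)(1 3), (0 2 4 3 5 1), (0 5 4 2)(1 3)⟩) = no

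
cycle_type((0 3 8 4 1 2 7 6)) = 8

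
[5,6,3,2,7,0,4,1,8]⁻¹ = [5,7,3,2,6,0,1,4,8]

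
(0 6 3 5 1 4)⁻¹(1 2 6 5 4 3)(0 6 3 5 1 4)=(0 5 4 2 3 1)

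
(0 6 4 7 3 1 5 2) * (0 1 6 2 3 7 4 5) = (0 2 1)(3 6 5)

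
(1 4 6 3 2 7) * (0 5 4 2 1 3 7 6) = (0 5 4)(1 2 6 7 3)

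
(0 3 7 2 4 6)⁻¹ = (0 6 4 2 7 3)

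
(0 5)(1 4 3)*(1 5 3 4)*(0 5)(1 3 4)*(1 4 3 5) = (0 3)(1 5)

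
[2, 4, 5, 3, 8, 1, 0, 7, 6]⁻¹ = [6, 5, 0, 3, 1, 2, 8, 7, 4]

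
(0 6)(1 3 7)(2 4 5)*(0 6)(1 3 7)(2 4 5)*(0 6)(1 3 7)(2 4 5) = (0 6)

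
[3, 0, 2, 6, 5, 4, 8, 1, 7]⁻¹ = [1, 7, 2, 0, 5, 4, 3, 8, 6]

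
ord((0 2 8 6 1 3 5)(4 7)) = 14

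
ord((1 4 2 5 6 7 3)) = 7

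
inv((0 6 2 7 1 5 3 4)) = (0 4 3 5 1 7 2 6)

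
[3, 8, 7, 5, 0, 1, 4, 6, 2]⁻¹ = [4, 5, 8, 0, 6, 3, 7, 2, 1]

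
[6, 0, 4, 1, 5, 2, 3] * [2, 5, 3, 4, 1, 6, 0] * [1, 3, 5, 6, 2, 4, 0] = [1, 5, 3, 4, 0, 6, 2]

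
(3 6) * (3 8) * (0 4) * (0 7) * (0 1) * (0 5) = (0 4 7 1 5) (3 6 8) 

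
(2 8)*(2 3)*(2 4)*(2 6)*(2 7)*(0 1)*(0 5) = (0 1 5)(2 8 3 4 6 7)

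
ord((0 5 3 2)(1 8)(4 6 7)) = 12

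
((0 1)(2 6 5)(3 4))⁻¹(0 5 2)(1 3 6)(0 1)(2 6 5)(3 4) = (0 4 5)(1 2 6)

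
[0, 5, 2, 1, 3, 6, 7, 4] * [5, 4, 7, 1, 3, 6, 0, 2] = [5, 6, 7, 4, 1, 0, 2, 3]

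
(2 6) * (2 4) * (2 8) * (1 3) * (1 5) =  (1 3 5)(2 6 4 8)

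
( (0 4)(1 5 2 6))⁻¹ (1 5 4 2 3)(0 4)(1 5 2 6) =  (0 6 3 5 2)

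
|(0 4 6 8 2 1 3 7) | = 8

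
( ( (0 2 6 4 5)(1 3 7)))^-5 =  (1 3 7)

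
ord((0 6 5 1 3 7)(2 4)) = 6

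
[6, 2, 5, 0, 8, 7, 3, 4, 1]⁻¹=[3, 8, 1, 6, 7, 2, 0, 5, 4]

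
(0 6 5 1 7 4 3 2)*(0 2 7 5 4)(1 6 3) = (0 3 7)(1 5 6 4)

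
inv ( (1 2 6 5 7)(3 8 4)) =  (1 7 5 6 2)(3 4 8)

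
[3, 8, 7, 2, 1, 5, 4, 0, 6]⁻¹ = [7, 4, 3, 0, 6, 5, 8, 2, 1]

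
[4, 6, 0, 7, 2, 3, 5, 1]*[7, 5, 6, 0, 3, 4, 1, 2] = [3, 1, 7, 2, 6, 0, 4, 5]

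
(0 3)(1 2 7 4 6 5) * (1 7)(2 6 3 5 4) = (0 5 7 2 1 6 4 3)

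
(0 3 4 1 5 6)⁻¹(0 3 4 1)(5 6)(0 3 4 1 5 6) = (0 6)(1 5 3 4)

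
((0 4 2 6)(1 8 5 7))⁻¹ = (0 6 2 4)(1 7 5 8)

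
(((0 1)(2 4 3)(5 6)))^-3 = (0 1)(5 6)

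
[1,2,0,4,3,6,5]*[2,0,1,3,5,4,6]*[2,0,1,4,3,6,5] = [2,0,1,6,4,5,3]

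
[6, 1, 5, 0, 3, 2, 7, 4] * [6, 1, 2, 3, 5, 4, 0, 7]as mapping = [0→0, 1→1, 2→4, 3→6, 4→3, 5→2, 6→7, 7→5]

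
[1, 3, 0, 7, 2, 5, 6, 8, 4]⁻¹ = [2, 0, 4, 1, 8, 5, 6, 3, 7]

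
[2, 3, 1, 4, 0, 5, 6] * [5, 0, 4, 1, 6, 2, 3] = [4, 1, 0, 6, 5, 2, 3]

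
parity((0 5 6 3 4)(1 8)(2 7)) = even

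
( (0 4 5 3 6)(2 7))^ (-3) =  (0 5 6 4 3)(2 7)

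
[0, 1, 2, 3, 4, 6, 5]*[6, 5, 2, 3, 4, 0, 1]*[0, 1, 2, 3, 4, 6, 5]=[5, 6, 2, 3, 4, 1, 0]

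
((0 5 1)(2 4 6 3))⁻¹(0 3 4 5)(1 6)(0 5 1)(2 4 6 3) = (0 3)(1 5 2 6)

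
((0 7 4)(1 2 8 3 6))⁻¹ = (0 4 7)(1 6 3 8 2)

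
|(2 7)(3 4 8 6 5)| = 10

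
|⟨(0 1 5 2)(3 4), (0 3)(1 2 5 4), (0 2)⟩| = 720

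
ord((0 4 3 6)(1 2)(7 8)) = 4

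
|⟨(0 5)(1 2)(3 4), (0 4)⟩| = 8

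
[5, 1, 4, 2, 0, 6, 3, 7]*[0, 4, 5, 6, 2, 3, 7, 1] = [3, 4, 2, 5, 0, 7, 6, 1]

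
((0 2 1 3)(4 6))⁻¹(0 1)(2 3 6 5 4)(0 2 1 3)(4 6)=(0 4 5 6 1)(2 3)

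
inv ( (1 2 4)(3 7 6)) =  (1 4 2)(3 6 7)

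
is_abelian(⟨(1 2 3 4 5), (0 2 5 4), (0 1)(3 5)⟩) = no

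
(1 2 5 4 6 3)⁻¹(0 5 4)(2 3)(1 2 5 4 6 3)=(0 4 6)(1 5)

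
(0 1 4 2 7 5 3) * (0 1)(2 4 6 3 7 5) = (1 6 3)(2 5 7)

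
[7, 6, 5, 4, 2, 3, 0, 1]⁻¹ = [6, 7, 4, 5, 3, 2, 1, 0]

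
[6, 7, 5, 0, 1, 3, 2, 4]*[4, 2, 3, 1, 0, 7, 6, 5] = [6, 5, 7, 4, 2, 1, 3, 0]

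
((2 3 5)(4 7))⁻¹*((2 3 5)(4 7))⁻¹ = (2 3 5)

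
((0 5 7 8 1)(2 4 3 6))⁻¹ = (0 1 8 7 5)(2 6 3 4)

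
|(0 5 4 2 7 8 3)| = 7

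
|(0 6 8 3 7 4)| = 6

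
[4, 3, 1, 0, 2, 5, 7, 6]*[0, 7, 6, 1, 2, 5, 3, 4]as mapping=[0→2, 1→1, 2→7, 3→0, 4→6, 5→5, 6→4, 7→3]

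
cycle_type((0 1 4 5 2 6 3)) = 7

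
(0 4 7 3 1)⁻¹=(0 1 3 7 4)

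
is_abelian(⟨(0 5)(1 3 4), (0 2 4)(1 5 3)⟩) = no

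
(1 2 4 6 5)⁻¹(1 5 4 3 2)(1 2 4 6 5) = (1 6 3 4 2)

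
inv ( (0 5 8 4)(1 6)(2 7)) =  (0 4 8 5)(1 6)(2 7)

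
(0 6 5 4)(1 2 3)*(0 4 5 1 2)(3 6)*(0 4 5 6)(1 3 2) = (0 2)(1 4 5 6 3)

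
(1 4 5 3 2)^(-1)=(1 2 3 5 4)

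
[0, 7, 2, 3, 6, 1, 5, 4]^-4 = [0, 7, 2, 3, 6, 1, 5, 4]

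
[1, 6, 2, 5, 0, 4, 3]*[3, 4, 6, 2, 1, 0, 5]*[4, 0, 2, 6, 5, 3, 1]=[5, 3, 1, 4, 6, 0, 2]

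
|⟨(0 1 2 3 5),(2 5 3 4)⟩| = 720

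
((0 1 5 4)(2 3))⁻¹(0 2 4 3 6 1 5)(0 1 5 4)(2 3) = (0 2 6 5 4 1 3)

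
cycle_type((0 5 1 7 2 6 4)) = 7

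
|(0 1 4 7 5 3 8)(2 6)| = 14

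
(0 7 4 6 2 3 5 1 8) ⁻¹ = (0 8 1 5 3 2 6 4 7) 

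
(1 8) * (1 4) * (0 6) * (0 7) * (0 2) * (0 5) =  (0 6 7 2 5) (1 8 4) 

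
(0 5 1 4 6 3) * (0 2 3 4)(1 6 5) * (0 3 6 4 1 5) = (0 5 4)(1 3 2 6)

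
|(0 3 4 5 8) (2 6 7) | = 15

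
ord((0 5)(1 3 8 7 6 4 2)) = 14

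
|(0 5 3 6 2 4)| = 6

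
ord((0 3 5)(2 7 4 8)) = 12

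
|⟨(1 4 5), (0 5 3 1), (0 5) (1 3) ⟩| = 120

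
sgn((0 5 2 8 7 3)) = -1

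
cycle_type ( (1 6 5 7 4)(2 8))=2.5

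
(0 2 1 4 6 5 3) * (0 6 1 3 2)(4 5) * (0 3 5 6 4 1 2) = (0 3 4 2 5)(1 6)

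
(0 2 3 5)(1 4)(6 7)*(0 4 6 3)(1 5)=(0 2)(1 6 7 3)(4 5)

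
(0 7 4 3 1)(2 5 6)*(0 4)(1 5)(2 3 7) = (0 2 1 4 7)(3 5 6)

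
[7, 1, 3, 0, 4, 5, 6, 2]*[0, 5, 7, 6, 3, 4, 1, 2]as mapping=[0→2, 1→5, 2→6, 3→0, 4→3, 5→4, 6→1, 7→7]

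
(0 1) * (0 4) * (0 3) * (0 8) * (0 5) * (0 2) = (0 1 4 3 8 5 2)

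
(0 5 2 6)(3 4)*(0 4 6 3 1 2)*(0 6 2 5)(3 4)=(1 5 6 3 2 4)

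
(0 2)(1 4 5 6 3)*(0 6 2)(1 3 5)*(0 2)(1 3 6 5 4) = (0 2 5)(3 6 4)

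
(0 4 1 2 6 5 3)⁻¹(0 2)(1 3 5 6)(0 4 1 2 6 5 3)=(0 3 5 2)(4 6)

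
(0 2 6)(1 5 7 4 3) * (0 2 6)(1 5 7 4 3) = (0 6 2)(1 7 3 5 4)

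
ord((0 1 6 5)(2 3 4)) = 12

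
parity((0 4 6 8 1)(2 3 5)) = even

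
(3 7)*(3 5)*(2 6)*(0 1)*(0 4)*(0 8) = (0 1 4 8)(2 6)(3 7 5)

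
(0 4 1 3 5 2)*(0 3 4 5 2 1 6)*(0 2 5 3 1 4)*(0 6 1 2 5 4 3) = (1 6 5 3 4)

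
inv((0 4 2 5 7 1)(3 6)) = (0 1 7 5 2 4)(3 6)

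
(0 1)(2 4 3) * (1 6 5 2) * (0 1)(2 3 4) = (0 6 5 3)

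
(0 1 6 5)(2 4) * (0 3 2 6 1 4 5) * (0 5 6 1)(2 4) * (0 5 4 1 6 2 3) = (0 3 1 5)(4 6)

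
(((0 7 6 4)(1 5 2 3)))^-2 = (0 6)(1 2)(3 5)(4 7)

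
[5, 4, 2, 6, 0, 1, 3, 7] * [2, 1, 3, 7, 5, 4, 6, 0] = [4, 5, 3, 6, 2, 1, 7, 0]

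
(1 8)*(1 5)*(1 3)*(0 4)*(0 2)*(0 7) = (0 4 2 7)(1 8 5 3)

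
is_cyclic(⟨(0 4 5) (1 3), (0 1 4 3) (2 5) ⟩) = no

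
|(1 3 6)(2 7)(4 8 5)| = 6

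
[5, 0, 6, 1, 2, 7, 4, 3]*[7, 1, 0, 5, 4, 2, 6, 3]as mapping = [0→2, 1→7, 2→6, 3→1, 4→0, 5→3, 6→4, 7→5]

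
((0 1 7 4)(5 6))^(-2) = (0 7)(1 4)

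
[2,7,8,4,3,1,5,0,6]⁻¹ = [7,5,0,4,3,6,8,1,2]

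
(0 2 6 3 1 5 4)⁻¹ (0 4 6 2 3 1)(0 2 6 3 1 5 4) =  (0 3 6 1 5 2)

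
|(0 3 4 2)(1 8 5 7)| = 4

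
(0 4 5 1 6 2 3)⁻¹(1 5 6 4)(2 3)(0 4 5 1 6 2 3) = (0 3)(1 2 5 6)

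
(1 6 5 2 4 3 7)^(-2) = (1 3 2 6 7 4 5)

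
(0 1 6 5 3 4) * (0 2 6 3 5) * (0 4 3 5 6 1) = (1 5 6 4 2)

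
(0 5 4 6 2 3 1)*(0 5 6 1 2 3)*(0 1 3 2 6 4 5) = (0 4 3 6 2 1) 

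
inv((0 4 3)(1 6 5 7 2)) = (0 3 4)(1 2 7 5 6)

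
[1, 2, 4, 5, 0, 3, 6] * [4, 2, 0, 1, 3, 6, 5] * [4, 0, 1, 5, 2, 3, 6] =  [1, 4, 5, 6, 2, 0, 3]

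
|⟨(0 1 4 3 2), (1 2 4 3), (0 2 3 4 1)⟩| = 120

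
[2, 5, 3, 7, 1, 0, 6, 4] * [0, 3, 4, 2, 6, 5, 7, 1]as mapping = [0→4, 1→5, 2→2, 3→1, 4→3, 5→0, 6→7, 7→6]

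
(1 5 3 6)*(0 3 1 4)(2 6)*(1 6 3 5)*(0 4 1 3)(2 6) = (0 5 2)(1 3 6)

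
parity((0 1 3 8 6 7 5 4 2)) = even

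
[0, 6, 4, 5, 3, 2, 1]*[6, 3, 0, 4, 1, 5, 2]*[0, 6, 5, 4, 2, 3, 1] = [1, 5, 6, 3, 2, 0, 4]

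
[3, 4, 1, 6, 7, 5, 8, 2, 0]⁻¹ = [8, 2, 7, 0, 1, 5, 3, 4, 6]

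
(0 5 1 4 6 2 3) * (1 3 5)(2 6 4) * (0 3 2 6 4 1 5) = (0 5 2)(1 6 4)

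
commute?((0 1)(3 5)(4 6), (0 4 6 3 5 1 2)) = no:(0 1)(3 5)(4 6)*(0 4 6 3 5 1 2) = (0 2)(1 4 3), (0 4 6 3 5 1 2)*(0 1)(3 5)(4 6) = (0 6 5)(1 2)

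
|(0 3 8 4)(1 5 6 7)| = 4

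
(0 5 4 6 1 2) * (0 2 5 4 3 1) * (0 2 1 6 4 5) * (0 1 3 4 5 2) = (0 2 3 6)(4 5)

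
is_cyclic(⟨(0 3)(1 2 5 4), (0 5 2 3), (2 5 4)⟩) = no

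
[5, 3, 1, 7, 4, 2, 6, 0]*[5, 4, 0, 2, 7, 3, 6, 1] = [3, 2, 4, 1, 7, 0, 6, 5]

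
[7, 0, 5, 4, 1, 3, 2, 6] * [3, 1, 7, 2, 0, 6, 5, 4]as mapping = [0→4, 1→3, 2→6, 3→0, 4→1, 5→2, 6→7, 7→5]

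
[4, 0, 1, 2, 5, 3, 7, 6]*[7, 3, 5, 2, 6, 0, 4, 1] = [6, 7, 3, 5, 0, 2, 1, 4]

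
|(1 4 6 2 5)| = 5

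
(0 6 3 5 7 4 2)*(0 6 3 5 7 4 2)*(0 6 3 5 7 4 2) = (0 5 2 3 4 6 7)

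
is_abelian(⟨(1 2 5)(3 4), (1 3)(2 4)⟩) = no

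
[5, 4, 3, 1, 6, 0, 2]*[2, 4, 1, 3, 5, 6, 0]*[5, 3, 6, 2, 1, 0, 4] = [4, 0, 2, 1, 5, 6, 3]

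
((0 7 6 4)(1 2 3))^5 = (0 7 6 4)(1 3 2)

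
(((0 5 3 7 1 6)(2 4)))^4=(0 1 3)(5 6 7)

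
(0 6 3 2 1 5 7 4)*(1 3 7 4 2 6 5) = (0 5 4)(2 3 6 7)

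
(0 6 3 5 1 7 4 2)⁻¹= (0 2 4 7 1 5 3 6)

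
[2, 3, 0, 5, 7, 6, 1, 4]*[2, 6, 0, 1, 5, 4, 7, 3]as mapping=[0→0, 1→1, 2→2, 3→4, 4→3, 5→7, 6→6, 7→5]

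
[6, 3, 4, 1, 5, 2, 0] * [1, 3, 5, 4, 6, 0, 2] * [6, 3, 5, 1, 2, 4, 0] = [5, 2, 0, 1, 6, 4, 3]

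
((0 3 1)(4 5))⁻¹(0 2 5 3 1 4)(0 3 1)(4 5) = (0 5 3 2 4 1)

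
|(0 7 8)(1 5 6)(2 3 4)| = 3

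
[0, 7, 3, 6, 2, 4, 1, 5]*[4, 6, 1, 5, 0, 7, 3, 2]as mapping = [0→4, 1→2, 2→5, 3→3, 4→1, 5→0, 6→6, 7→7]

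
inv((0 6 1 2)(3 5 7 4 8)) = (0 2 1 6)(3 8 4 7 5)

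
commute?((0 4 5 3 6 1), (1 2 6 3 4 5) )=no:(0 4 5 3 6 1)*(1 2 6 3 4 5)=(0 5 4 1) (2 6), (1 2 6 3 4 5)*(0 4 5 3 6 1)=(0 4 3 5) (1 2) 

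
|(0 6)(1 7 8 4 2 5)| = 6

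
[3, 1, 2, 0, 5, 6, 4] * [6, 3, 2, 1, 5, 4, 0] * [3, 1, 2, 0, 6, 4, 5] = [1, 0, 2, 5, 6, 3, 4]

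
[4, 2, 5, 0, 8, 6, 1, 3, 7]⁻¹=[3, 6, 1, 7, 0, 2, 5, 8, 4]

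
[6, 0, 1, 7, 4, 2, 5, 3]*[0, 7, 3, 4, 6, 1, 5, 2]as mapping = [0→5, 1→0, 2→7, 3→2, 4→6, 5→3, 6→1, 7→4]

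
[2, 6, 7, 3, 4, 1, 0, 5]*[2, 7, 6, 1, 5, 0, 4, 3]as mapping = [0→6, 1→4, 2→3, 3→1, 4→5, 5→7, 6→2, 7→0]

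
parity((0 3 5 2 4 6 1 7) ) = odd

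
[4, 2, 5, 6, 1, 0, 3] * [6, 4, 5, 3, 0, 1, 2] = [0, 5, 1, 2, 4, 6, 3]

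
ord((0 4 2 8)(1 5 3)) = 12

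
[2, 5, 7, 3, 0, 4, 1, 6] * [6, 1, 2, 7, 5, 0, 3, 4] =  [2, 0, 4, 7, 6, 5, 1, 3]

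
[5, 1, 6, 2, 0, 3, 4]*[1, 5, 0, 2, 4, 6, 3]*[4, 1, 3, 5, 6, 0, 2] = [2, 0, 5, 4, 1, 3, 6]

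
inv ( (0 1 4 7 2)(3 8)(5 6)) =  (0 2 7 4 1)(3 8)(5 6)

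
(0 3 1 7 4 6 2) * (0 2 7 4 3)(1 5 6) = (1 4)(3 5 6 7)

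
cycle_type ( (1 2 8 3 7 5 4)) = 7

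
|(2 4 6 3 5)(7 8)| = 10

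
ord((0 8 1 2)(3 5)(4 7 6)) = 12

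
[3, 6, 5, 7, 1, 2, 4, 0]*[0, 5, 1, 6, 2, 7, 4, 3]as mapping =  [0→6, 1→4, 2→7, 3→3, 4→5, 5→1, 6→2, 7→0]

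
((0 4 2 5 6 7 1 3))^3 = (0 5 1 4 6 3 2 7)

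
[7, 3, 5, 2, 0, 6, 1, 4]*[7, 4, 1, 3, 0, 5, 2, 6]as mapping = [0→6, 1→3, 2→5, 3→1, 4→7, 5→2, 6→4, 7→0]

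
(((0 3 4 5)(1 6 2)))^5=(0 3 4 5)(1 2 6)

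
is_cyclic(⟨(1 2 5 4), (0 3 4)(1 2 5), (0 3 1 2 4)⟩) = no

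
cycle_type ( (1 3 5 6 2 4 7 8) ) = 8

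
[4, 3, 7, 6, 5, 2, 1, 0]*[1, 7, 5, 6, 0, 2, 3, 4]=[0, 6, 4, 3, 2, 5, 7, 1]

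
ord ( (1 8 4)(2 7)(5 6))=6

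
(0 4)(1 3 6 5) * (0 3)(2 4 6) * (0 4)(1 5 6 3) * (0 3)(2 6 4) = (1 2 3 6 4)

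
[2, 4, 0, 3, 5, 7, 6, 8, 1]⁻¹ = [2, 8, 0, 3, 1, 4, 6, 5, 7]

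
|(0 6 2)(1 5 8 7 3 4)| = 6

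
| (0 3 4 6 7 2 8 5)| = 8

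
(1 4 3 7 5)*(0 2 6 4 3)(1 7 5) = (0 2 6 4)(1 3 5 7)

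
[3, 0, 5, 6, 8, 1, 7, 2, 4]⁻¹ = [1, 5, 7, 0, 8, 2, 3, 6, 4]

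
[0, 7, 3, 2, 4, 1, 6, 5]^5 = [0, 5, 3, 2, 4, 7, 6, 1]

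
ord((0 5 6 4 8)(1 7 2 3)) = 20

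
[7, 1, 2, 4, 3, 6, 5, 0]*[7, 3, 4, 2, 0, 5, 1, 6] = [6, 3, 4, 0, 2, 1, 5, 7]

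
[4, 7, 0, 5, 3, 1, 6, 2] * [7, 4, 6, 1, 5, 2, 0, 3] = [5, 3, 7, 2, 1, 4, 0, 6]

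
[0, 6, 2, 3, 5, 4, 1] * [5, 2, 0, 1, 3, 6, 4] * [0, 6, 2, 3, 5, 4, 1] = [4, 5, 0, 6, 1, 3, 2]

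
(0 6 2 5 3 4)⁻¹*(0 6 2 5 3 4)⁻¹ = (0 3 2)(4 5 6)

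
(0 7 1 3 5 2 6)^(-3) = (0 5 7 2 1 6 3)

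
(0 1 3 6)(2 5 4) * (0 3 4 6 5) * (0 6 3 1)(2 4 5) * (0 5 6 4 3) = (0 5)(1 6)(2 4 3)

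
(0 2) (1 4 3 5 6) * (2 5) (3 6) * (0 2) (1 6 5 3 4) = (0 3) (4 5) 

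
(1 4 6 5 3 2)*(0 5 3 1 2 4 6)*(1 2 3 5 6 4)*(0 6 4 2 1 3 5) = (0 4 6)(1 2 5)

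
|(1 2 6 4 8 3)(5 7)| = 6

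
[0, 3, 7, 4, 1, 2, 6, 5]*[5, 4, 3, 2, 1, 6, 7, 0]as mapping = [0→5, 1→2, 2→0, 3→1, 4→4, 5→3, 6→7, 7→6]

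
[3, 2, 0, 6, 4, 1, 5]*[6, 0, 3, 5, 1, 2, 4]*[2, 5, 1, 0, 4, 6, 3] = [6, 0, 3, 4, 5, 2, 1]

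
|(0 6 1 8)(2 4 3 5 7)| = 20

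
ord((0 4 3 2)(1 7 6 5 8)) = 20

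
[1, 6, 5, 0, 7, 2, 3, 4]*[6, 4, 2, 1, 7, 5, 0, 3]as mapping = [0→4, 1→0, 2→5, 3→6, 4→3, 5→2, 6→1, 7→7]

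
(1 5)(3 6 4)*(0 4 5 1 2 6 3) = (0 4)(2 6 5)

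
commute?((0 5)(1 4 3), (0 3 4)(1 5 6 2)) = no:(0 5)(1 4 3) * (0 3 4)(1 5 6 2) = (0 6 2 1)(3 5), (0 3 4)(1 5 6 2) * (0 5)(1 4 3) = (0 1)(2 4 5 6)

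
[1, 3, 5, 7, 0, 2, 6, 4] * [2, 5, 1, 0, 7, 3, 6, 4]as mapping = [0→5, 1→0, 2→3, 3→4, 4→2, 5→1, 6→6, 7→7]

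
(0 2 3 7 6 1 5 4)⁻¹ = (0 4 5 1 6 7 3 2)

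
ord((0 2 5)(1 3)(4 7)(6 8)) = 6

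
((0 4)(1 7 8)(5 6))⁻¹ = (0 4)(1 8 7)(5 6)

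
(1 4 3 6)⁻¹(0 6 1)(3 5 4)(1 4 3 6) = (0 1 4)(3 6 5)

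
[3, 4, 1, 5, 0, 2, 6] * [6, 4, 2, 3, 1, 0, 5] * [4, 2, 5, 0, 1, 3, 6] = [0, 2, 1, 4, 6, 5, 3]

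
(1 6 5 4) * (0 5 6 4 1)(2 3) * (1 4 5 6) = (0 6 1 5 4)(2 3)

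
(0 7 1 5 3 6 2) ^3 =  (0 5 2 1 6 7 3) 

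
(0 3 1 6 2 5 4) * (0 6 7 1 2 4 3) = (1 7)(2 5 3)(4 6)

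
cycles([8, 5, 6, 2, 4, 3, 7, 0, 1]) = (0 8 1 5 3 2 6 7)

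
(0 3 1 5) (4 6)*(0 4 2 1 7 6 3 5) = (0 5 4 3 7 6 2 1) 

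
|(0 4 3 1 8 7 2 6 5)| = 9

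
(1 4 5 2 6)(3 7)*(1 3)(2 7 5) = (1 4 2 6 3 5 7)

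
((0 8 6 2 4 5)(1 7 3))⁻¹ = (0 5 4 2 6 8)(1 3 7)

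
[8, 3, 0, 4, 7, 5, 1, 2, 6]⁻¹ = [2, 6, 7, 1, 3, 5, 8, 4, 0]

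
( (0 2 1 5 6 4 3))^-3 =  (0 6 2 4 1 3 5)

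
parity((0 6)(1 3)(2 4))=odd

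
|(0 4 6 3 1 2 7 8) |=8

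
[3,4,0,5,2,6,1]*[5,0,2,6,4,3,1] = [6,4,5,3,2,1,0]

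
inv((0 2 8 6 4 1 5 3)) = (0 3 5 1 4 6 8 2)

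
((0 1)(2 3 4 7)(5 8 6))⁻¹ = (0 1)(2 7 4 3)(5 6 8)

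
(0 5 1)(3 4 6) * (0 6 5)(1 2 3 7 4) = (1 6 7 4 5 2 3)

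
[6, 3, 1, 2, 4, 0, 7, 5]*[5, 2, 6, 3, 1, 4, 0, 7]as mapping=[0→0, 1→3, 2→2, 3→6, 4→1, 5→5, 6→7, 7→4]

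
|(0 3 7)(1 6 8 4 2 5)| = 6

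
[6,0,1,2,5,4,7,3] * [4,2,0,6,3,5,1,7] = [1,4,2,0,5,3,7,6]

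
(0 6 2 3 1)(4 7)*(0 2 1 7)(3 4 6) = (0 3 7 6 1 2 4)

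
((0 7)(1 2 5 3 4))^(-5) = (0 7)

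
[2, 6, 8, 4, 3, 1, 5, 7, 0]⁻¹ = [8, 5, 0, 4, 3, 6, 1, 7, 2]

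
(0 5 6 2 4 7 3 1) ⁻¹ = (0 1 3 7 4 2 6 5) 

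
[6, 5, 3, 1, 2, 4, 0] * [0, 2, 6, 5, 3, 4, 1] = [1, 4, 5, 2, 6, 3, 0]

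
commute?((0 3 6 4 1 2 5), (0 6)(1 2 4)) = no:(0 3 6 4 1 2 5)*(0 6)(1 2 4) = (0 3)(1 4 2 5 6), (0 6)(1 2 4)*(0 3 6 4 1 2 5) = (0 4 2 1 5)(3 6)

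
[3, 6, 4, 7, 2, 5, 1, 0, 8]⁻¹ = [7, 6, 4, 0, 2, 5, 1, 3, 8]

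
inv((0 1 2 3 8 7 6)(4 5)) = (0 6 7 8 3 2 1)(4 5)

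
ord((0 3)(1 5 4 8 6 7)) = 6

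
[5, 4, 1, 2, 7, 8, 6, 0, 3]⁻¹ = [7, 2, 3, 8, 1, 0, 6, 4, 5]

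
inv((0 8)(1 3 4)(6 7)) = (0 8)(1 4 3)(6 7)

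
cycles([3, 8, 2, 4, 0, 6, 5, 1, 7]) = (0 3 4)(1 8 7)(5 6)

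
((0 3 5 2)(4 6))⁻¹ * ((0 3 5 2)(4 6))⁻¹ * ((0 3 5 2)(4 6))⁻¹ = (0 3 5 2)(4 6)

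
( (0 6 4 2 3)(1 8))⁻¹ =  (0 3 2 4 6)(1 8)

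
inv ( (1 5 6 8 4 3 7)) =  (1 7 3 4 8 6 5)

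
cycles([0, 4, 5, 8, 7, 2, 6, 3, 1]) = (1 4 7 3 8)(2 5)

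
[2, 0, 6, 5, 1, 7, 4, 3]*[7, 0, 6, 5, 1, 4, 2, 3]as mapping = [0→6, 1→7, 2→2, 3→4, 4→0, 5→3, 6→1, 7→5]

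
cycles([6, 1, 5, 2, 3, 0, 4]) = (0 6 4 3 2 5)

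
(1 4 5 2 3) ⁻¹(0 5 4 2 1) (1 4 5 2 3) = (0 2 5 3 4) 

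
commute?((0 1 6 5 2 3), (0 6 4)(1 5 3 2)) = no:(0 1 6 5 2 3)*(0 6 4)(1 5 3 2) = (0 5 1 4)(3 6), (0 6 4)(1 5 3 2)*(0 1 6 5 2 3) = (0 5)(1 2 6 4)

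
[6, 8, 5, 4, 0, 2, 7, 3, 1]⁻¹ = [4, 8, 5, 7, 3, 2, 0, 6, 1]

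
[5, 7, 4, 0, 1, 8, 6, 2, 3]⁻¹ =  [3, 4, 7, 8, 2, 0, 6, 1, 5]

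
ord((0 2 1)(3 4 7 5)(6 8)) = 12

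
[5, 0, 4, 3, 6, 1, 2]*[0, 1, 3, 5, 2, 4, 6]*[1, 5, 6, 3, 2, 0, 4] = [2, 1, 6, 0, 4, 5, 3]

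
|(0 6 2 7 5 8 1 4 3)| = 9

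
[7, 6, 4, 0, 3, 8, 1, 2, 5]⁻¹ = [3, 6, 7, 4, 2, 8, 1, 0, 5]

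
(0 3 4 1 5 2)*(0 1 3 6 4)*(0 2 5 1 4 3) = (0 6 3 2 4)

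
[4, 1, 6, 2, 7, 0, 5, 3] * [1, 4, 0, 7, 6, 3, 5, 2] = [6, 4, 5, 0, 2, 1, 3, 7]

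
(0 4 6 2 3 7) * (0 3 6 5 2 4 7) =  (0 7 3)(2 6 4 5)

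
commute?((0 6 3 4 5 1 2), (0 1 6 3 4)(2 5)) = no:(0 6 3 4 5 1 2) * (0 1 6 3 4)(2 5) = (0 3)(1 5 6 4 2), (0 1 6 3 4)(2 5) * (0 6 3 4 5 1 2) = (0 2 1 3 5)(4 6)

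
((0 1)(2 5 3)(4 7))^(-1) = (0 1)(2 3 5)(4 7)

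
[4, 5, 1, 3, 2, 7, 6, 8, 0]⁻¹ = [8, 2, 4, 3, 0, 1, 6, 5, 7]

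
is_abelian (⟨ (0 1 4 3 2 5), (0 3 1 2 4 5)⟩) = no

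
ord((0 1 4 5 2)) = 5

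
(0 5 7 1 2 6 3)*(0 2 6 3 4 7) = (0 5)(1 6 4 7)(2 3)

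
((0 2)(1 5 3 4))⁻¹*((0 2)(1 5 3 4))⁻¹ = (1 3)(4 5)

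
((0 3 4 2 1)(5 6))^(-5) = (5 6)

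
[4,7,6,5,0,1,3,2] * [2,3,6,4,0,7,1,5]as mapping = [0→0,1→5,2→1,3→7,4→2,5→3,6→4,7→6]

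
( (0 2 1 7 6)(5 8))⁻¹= (0 6 7 1 2)(5 8)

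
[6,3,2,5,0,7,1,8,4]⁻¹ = [4,6,2,1,8,3,0,5,7]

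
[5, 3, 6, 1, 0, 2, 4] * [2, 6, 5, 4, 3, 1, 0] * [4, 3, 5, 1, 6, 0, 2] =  [3, 6, 4, 2, 5, 0, 1]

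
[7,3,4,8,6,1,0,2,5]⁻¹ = [6,5,7,1,2,8,4,0,3]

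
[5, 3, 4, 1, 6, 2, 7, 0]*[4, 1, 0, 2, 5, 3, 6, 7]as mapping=[0→3, 1→2, 2→5, 3→1, 4→6, 5→0, 6→7, 7→4]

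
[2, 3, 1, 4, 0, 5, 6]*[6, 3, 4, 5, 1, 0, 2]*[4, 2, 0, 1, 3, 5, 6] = [3, 5, 1, 2, 6, 4, 0]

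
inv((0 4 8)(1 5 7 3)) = (0 8 4)(1 3 7 5)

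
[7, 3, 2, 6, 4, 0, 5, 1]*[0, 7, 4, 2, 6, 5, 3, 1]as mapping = [0→1, 1→2, 2→4, 3→3, 4→6, 5→0, 6→5, 7→7]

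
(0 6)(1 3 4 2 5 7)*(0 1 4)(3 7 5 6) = (0 3)(1 7 4 2 6)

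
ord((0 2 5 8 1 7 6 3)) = 8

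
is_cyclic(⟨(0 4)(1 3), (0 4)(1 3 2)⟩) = no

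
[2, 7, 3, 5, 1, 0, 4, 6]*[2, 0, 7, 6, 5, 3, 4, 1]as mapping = [0→7, 1→1, 2→6, 3→3, 4→0, 5→2, 6→5, 7→4]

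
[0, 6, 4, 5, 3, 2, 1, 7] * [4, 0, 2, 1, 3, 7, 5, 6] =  [4, 5, 3, 7, 1, 2, 0, 6]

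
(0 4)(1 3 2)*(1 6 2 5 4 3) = (0 3 5 4)(2 6)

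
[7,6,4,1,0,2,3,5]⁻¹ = [4,3,5,6,2,7,1,0]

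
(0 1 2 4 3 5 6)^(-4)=(0 4 6 2 5 1 3)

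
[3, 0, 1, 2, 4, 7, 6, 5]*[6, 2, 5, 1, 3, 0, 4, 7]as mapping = [0→1, 1→6, 2→2, 3→5, 4→3, 5→7, 6→4, 7→0]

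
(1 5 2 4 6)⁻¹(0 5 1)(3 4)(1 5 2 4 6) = (0 2 5)(3 6)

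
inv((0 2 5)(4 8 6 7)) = (0 5 2)(4 7 6 8)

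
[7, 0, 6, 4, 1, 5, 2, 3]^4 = [1, 4, 2, 7, 3, 5, 6, 0]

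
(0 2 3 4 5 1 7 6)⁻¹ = (0 6 7 1 5 4 3 2)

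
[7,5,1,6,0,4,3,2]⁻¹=[4,2,7,6,5,1,3,0]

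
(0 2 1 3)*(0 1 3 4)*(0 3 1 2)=(1 4 3 2)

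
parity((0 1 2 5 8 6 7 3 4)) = even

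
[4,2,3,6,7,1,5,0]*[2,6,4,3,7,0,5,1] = [7,4,3,5,1,6,0,2]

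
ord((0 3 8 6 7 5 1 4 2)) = 9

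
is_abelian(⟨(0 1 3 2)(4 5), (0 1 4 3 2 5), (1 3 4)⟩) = no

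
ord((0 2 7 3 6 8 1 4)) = 8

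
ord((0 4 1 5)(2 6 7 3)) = 4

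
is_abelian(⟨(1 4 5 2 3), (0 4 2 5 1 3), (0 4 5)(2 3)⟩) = no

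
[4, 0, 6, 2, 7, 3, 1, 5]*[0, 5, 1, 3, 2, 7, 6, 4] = [2, 0, 6, 1, 4, 3, 5, 7]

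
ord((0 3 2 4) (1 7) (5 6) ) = 4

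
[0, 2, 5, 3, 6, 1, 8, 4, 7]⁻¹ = [0, 5, 1, 3, 7, 2, 4, 8, 6]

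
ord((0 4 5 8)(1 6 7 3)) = 4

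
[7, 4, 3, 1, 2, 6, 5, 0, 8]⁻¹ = [7, 3, 4, 2, 1, 6, 5, 0, 8]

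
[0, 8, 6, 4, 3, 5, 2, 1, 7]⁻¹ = [0, 7, 6, 4, 3, 5, 2, 8, 1]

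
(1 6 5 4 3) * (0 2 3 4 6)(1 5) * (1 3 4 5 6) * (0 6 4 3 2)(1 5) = (1 6 2 3 4)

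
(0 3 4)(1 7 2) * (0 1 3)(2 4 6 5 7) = (1 2 3 6 5 7 4)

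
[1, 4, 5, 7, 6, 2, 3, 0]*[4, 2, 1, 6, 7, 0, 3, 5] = [2, 7, 0, 5, 3, 1, 6, 4]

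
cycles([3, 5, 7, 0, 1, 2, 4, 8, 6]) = (0 3)(1 5 2 7 8 6 4)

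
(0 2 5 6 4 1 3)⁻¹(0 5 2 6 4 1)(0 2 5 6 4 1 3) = (1 3 2 6 5 4)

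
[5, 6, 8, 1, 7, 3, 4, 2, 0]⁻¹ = [8, 3, 7, 5, 6, 0, 1, 4, 2]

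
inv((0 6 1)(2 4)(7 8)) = (0 1 6)(2 4)(7 8)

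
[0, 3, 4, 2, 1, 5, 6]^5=[0, 3, 4, 2, 1, 5, 6]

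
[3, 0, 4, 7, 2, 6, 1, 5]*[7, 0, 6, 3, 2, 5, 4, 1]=[3, 7, 2, 1, 6, 4, 0, 5]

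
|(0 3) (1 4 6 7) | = 4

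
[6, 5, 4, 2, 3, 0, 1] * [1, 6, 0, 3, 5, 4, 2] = [2, 4, 5, 0, 3, 1, 6]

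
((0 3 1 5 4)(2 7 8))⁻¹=(0 4 5 1 3)(2 8 7)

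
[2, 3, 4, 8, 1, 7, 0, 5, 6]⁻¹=[6, 4, 0, 1, 2, 7, 8, 5, 3]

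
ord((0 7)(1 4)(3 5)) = 2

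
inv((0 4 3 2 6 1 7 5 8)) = (0 8 5 7 1 6 2 3 4)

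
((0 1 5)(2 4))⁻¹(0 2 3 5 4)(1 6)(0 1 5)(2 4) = (0 2 1 4 3)(5 6)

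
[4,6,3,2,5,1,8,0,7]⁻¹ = [7,5,3,2,0,4,1,8,6]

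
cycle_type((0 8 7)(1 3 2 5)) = 3.4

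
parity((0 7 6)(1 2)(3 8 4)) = odd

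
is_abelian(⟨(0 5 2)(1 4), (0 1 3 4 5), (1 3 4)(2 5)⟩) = no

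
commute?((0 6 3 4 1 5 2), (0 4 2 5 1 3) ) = no:(0 6 3 4 1 5 2)*(0 4 2 5 1 3) = (0 6) (2 4 3), (0 4 2 5 1 3)*(0 6 3 4 1 5 2) = (0 1 4) (3 6) 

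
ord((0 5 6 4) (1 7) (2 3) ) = 4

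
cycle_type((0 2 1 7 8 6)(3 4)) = 2.6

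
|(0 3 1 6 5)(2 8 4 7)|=20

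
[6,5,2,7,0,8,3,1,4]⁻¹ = [4,7,2,6,8,1,0,3,5]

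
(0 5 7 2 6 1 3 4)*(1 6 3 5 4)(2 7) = (0 4)(1 5 2 3)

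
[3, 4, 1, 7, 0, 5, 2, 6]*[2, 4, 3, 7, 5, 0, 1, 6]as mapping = [0→7, 1→5, 2→4, 3→6, 4→2, 5→0, 6→3, 7→1]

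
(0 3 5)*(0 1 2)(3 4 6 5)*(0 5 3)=(0 4 6 3)(1 2 5)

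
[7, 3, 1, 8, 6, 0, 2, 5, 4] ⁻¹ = [5, 2, 6, 1, 8, 7, 4, 0, 3] 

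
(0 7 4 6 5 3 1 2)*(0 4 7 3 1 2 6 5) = (0 3 2 4 5 1 6)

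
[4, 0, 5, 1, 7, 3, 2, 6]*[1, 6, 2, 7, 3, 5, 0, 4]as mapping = [0→3, 1→1, 2→5, 3→6, 4→4, 5→7, 6→2, 7→0]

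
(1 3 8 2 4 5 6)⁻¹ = (1 6 5 4 2 8 3)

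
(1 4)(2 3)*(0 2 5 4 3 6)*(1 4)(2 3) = (0 3 5 1 2 6)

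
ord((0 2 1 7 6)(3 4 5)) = 15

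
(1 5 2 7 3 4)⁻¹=(1 4 3 7 2 5)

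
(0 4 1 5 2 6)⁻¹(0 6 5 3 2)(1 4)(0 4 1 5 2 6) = (0 2 3 6 4)(1 5)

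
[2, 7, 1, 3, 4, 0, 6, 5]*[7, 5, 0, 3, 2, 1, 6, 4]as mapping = [0→0, 1→4, 2→5, 3→3, 4→2, 5→7, 6→6, 7→1]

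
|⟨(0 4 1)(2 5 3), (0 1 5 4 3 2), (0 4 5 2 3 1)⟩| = 720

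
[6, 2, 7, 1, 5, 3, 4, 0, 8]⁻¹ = [7, 3, 1, 5, 6, 4, 0, 2, 8]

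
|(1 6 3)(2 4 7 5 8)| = 15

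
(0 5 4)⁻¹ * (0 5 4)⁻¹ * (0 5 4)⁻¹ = ()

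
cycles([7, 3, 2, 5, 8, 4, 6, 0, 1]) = (0 7)(1 3 5 4 8)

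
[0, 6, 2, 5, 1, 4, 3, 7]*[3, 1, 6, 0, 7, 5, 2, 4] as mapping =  [0→3, 1→2, 2→6, 3→5, 4→1, 5→7, 6→0, 7→4] 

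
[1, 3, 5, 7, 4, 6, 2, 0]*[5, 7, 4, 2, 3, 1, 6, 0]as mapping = [0→7, 1→2, 2→1, 3→0, 4→3, 5→6, 6→4, 7→5]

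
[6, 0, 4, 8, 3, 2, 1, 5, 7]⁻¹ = [1, 6, 5, 4, 2, 7, 0, 8, 3]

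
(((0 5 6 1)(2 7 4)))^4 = (2 7 4)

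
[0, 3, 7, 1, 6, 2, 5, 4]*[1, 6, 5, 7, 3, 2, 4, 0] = [1, 7, 0, 6, 4, 5, 2, 3]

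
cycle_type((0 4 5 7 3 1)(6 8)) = 2.6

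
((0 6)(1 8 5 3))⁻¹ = (0 6)(1 3 5 8)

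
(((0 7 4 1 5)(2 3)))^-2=(0 1 7 5 4)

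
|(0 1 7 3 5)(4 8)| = 10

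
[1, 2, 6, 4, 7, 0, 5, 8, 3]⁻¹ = [5, 0, 1, 8, 3, 6, 2, 4, 7]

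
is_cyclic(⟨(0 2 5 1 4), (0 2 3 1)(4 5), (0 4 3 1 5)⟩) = no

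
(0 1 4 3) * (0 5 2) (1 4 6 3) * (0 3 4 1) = (0 1 6 4) (2 3 5) 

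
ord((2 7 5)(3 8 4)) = 3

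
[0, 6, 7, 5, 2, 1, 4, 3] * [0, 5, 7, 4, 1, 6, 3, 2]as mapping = [0→0, 1→3, 2→2, 3→6, 4→7, 5→5, 6→1, 7→4]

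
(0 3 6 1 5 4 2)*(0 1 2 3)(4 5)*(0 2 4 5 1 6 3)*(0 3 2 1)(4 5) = (0 1 4 3 2 6 5)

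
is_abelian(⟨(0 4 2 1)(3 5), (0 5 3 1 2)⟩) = no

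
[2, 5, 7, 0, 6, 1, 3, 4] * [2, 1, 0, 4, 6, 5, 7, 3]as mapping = [0→0, 1→5, 2→3, 3→2, 4→7, 5→1, 6→4, 7→6]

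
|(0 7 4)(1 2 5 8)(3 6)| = 12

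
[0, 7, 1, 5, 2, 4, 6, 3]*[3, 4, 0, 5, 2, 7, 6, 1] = [3, 1, 4, 7, 0, 2, 6, 5]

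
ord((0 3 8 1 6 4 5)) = 7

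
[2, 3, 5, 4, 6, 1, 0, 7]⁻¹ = [6, 5, 0, 1, 3, 2, 4, 7]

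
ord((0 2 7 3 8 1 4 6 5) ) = 9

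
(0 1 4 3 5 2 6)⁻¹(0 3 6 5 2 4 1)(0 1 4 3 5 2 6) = (0 2 6 3 4 1 5)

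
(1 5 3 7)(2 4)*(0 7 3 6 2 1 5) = (0 7 5 6 2 4 1)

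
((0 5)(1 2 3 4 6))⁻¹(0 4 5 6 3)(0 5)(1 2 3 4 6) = (0 1 4 5 6)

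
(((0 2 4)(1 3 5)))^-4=(0 4 2)(1 5 3)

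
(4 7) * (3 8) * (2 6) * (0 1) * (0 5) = (0 1 5)(2 6)(3 8)(4 7)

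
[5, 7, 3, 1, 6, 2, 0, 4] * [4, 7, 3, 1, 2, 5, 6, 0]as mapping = [0→5, 1→0, 2→1, 3→7, 4→6, 5→3, 6→4, 7→2]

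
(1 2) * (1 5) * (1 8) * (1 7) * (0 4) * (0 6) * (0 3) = (0 4 6 3) (1 2 5 8 7) 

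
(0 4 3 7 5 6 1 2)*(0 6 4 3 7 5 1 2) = (0 3 5 4 7 1)(2 6)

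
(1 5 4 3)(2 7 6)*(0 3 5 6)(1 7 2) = (0 3 7)(1 6)(4 5)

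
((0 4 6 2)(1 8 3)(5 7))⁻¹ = (0 2 6 4)(1 3 8)(5 7)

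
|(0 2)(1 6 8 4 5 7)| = 6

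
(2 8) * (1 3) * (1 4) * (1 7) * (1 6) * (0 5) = (0 5)(1 3 4 7 6)(2 8)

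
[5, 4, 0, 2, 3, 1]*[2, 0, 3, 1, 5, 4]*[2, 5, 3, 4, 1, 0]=[1, 0, 3, 4, 5, 2]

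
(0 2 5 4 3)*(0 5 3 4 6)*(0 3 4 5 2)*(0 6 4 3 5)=(0 6 5 4)(2 3)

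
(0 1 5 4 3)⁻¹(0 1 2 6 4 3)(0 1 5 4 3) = (0 1 5 2 6 3)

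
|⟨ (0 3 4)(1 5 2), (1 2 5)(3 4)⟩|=18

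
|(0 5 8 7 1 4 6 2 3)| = 9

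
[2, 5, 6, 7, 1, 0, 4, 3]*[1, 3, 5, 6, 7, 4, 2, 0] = [5, 4, 2, 0, 3, 1, 7, 6]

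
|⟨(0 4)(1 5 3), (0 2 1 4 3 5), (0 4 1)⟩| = 720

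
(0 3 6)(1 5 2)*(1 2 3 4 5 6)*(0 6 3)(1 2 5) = (0 4 1 3 2 5)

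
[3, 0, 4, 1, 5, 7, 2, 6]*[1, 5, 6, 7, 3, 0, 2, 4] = [7, 1, 3, 5, 0, 4, 6, 2]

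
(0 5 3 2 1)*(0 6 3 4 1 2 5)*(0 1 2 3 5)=(0 1 6 5 4 2 3)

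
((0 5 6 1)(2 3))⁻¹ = (0 1 6 5)(2 3)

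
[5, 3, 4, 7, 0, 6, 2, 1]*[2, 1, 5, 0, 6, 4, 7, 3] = [4, 0, 6, 3, 2, 7, 5, 1]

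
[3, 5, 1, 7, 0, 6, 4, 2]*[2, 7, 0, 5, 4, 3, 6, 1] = [5, 3, 7, 1, 2, 6, 4, 0]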